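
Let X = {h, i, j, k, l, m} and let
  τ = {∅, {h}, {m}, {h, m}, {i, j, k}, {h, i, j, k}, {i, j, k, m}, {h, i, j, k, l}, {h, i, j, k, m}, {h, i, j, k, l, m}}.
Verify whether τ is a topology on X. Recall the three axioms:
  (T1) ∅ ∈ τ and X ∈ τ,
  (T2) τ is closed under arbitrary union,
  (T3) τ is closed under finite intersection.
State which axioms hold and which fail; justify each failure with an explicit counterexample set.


τ IS a topology on X.

Axiom (T1): ∅ ∈ τ? Yes; X ∈ τ? Yes.
Axiom (T2/T3): check pairwise unions and intersections of members of τ.
All pairwise intersections and unions checked — each lies in τ. Therefore τ satisfies (T1), (T2), (T3): it IS a topology on X.


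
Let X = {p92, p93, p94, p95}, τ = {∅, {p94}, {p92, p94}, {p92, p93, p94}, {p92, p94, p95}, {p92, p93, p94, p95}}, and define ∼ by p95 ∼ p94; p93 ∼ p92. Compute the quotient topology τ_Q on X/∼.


X/∼ = {[p92=p93], [p94=p95]}; |τ_Q| = 2.

Equivalence classes: [p92=p93], [p94=p95].
Quotient map π: X → X/∼ sends p92 ↦ [p92=p93], p93 ↦ [p92=p93], p94 ↦ [p94=p95], p95 ↦ [p94=p95].
For each subset V ⊆ X/∼, compute π^{-1}(V) ⊆ X and check whether π^{-1}(V) ∈ τ. V is open in τ_Q iff π^{-1}(V) ∈ τ.
  V = {}: π^{-1}(V) = ∅ ∈ τ ✓.
  V = {[p92=p93]}: π^{-1}(V) = {p92, p93} ∉ τ ✗.
  V = {[p94=p95]}: π^{-1}(V) = {p94, p95} ∉ τ ✗.
  V = {[p92=p93], [p94=p95]}: π^{-1}(V) = {p92, p93, p94, p95} ∈ τ ✓.
Open sets in the quotient: τ_Q = {{}, {[p92=p93], [p94=p95]}} (2 elements).


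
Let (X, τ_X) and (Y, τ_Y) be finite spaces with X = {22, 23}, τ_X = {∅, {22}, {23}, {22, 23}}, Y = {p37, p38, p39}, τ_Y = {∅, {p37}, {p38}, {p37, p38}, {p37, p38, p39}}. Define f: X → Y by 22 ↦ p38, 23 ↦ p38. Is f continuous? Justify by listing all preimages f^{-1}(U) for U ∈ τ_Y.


f IS continuous.

Compute f^{-1}(U) for each U ∈ τ_Y:
  U = ∅: f^{-1}(U) = ∅ ∈ τ_X ✓.
  U = {p37}: f^{-1}(U) = ∅ ∈ τ_X ✓.
  U = {p38}: f^{-1}(U) = {22, 23} ∈ τ_X ✓.
  U = {p37, p38}: f^{-1}(U) = {22, 23} ∈ τ_X ✓.
  U = {p37, p38, p39}: f^{-1}(U) = {22, 23} ∈ τ_X ✓.
Every preimage lies in τ_X, so f IS continuous.


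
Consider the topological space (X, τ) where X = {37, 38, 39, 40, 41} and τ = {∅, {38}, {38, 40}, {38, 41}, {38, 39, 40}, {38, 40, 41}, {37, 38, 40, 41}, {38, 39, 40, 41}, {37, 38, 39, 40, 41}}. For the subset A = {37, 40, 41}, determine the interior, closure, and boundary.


int(A) = ∅, cl(A) = {37, 39, 40, 41}, ∂A = {37, 39, 40, 41}.

Closed sets in (X, τ) are complements of opens:
  closed(X, τ) = {∅, {37}, {39}, {37, 39}, {37, 41}, {37, 39, 40}, {37, 39, 41}, {37, 39, 40, 41}, {37, 38, 39, 40, 41}}.
int(A) = ⋃ {U ∈ τ : U ⊆ A}. Opens contained in A: ∅.
Taking the union of these: int(A) = ∅.
cl(A) = ⋂ {C closed : A ⊆ C}. Closed sets containing A: {37, 39, 40, 41}, {37, 38, 39, 40, 41}.
Intersecting these: cl(A) = {37, 39, 40, 41}.
∂A = cl(A) ∖ int(A) = {37, 39, 40, 41} ∖ ∅ = {37, 39, 40, 41}.


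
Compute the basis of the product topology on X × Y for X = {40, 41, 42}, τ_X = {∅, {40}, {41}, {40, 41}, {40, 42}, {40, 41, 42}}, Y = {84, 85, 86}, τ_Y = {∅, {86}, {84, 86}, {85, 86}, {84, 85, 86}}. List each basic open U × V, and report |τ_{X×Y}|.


Basis B = {∅ × ∅, {40} × {86}, {41} × {86}, {40} × {84, 86}, {40} × {85, 86}, {40, 41} × {86}, {40, 42} × {86}, {41} × {84, 86}, {41} × {85, 86}, {40} × {84, 85, 86}, {40, 41, 42} × {86}, {41} × {84, 85, 86}, {40, 41} × {84, 86}, {40, 42} × {84, 86}, {40, 41} × {85, 86}, {40, 42} × {85, 86}, {40, 41} × {84, 85, 86}, {40, 42} × {84, 85, 86}, {40, 41, 42} × {84, 86}, {40, 41, 42} × {85, 86}, {40, 41, 42} × {84, 85, 86}}; |τ_{X×Y}| = 70.

Enumerate products U × V with U ∈ τ_X, V ∈ τ_Y (deduplicated):
  ∅ × ∅ = {} (∅)
  {40} × {86} = {(40,86)}
  {41} × {86} = {(41,86)}
  {40} × {84, 86} = {(40,84), (40,86)}
  {40} × {85, 86} = {(40,85), (40,86)}
  {40, 41} × {86} = {(40,86), (41,86)}
  {40, 42} × {86} = {(40,86), (42,86)}
  {41} × {84, 86} = {(41,84), (41,86)}
  {41} × {85, 86} = {(41,85), (41,86)}
  {40} × {84, 85, 86} = {(40,84), (40,85), (40,86)}
  {40, 41, 42} × {86} = {(40,86), (41,86), (42,86)}
  {41} × {84, 85, 86} = {(41,84), (41,85), (41,86)}
  {40, 41} × {84, 86} = {(40,84), (40,86), (41,84), (41,86)}
  {40, 42} × {84, 86} = {(40,84), (40,86), (42,84), (42,86)}
  {40, 41} × {85, 86} = {(40,85), (40,86), (41,85), (41,86)}
  {40, 42} × {85, 86} = {(40,85), (40,86), (42,85), (42,86)}
  {40, 41} × {84, 85, 86} = {(40,84), (40,85), (40,86), (41,84), (41,85), (41,86)}
  {40, 42} × {84, 85, 86} = {(40,84), (40,85), (40,86), (42,84), (42,85), (42,86)}
  {40, 41, 42} × {84, 86} = {(40,84), (40,86), (41,84), (41,86), (42,84), (42,86)}
  {40, 41, 42} × {85, 86} = {(40,85), (40,86), (41,85), (41,86), (42,85), (42,86)}
  {40, 41, 42} × {84, 85, 86} = {(40,84), (40,85), (40,86), (41,84), (41,85), (41,86), (42,84), (42,85), (42,86)}
These 21 distinct sets form the basis B.
Close under arbitrary unions to get τ_{X×Y}; counting gives |τ_{X×Y}| = 70.


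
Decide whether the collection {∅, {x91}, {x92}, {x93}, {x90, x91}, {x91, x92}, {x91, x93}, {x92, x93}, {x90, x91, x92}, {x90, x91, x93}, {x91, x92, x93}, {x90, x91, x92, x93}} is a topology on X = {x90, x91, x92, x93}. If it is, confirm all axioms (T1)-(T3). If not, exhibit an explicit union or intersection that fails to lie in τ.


τ IS a topology on X.

Axiom (T1): ∅ ∈ τ? Yes; X ∈ τ? Yes.
Axiom (T2/T3): check pairwise unions and intersections of members of τ.
All pairwise intersections and unions checked — each lies in τ. Therefore τ satisfies (T1), (T2), (T3): it IS a topology on X.


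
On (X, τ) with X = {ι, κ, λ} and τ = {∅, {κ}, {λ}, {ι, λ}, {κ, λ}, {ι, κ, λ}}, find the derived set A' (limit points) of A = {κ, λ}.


A' = {ι}

For each x ∈ X, list the open sets U ∈ τ with x ∈ U, then check whether U ∩ (A ∖ {x}) ≠ ∅ for every such U.
  x = ι: opens ∋ x are {ι, λ}, {ι, κ, λ}; each meets A ∖ {ι}, so x IS a limit point.
  x = κ: open {κ} ∋ x has {κ} ∩ (A ∖ {κ}) = ∅, so x is NOT a limit point.
  x = λ: open {λ} ∋ x has {λ} ∩ (A ∖ {λ}) = ∅, so x is NOT a limit point.
Collecting: A' = {ι}.


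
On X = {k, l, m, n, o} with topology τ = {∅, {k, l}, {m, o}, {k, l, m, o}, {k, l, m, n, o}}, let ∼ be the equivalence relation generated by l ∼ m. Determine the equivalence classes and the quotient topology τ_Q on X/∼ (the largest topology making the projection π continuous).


X/∼ = {[k], [l=m], [n], [o]}; |τ_Q| = 3.

Equivalence classes: [k], [l=m], [n], [o].
Quotient map π: X → X/∼ sends k ↦ [k], l ↦ [l=m], m ↦ [l=m], n ↦ [n], o ↦ [o].
For each subset V ⊆ X/∼, compute π^{-1}(V) ⊆ X and check whether π^{-1}(V) ∈ τ. V is open in τ_Q iff π^{-1}(V) ∈ τ.
  V = {}: π^{-1}(V) = ∅ ∈ τ ✓.
  V = {[k]}: π^{-1}(V) = {k} ∉ τ ✗.
  V = {[l=m]}: π^{-1}(V) = {l, m} ∉ τ ✗.
  V = {[k], [l=m]}: π^{-1}(V) = {k, l, m} ∉ τ ✗.
  V = {[n]}: π^{-1}(V) = {n} ∉ τ ✗.
  V = {[k], [n]}: π^{-1}(V) = {k, n} ∉ τ ✗.
  V = {[l=m], [n]}: π^{-1}(V) = {l, m, n} ∉ τ ✗.
  V = {[k], [l=m], [n]}: π^{-1}(V) = {k, l, m, n} ∉ τ ✗.
  V = {[o]}: π^{-1}(V) = {o} ∉ τ ✗.
  V = {[k], [o]}: π^{-1}(V) = {k, o} ∉ τ ✗.
  V = {[l=m], [o]}: π^{-1}(V) = {l, m, o} ∉ τ ✗.
  V = {[k], [l=m], [o]}: π^{-1}(V) = {k, l, m, o} ∈ τ ✓.
  V = {[n], [o]}: π^{-1}(V) = {n, o} ∉ τ ✗.
  V = {[k], [n], [o]}: π^{-1}(V) = {k, n, o} ∉ τ ✗.
  V = {[l=m], [n], [o]}: π^{-1}(V) = {l, m, n, o} ∉ τ ✗.
  V = {[k], [l=m], [n], [o]}: π^{-1}(V) = {k, l, m, n, o} ∈ τ ✓.
Open sets in the quotient: τ_Q = {{}, {[k], [l=m], [o]}, {[k], [l=m], [n], [o]}} (3 elements).


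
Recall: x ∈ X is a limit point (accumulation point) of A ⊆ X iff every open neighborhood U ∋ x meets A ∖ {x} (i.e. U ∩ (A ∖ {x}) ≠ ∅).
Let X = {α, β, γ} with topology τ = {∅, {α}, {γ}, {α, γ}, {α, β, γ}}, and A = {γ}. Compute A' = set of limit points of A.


A' = {β}

For each x ∈ X, list the open sets U ∈ τ with x ∈ U, then check whether U ∩ (A ∖ {x}) ≠ ∅ for every such U.
  x = α: open {α} ∋ x has {α} ∩ (A ∖ {α}) = ∅, so x is NOT a limit point.
  x = β: opens ∋ x are {α, β, γ}; each meets A ∖ {β}, so x IS a limit point.
  x = γ: open {γ} ∋ x has {γ} ∩ (A ∖ {γ}) = ∅, so x is NOT a limit point.
Collecting: A' = {β}.


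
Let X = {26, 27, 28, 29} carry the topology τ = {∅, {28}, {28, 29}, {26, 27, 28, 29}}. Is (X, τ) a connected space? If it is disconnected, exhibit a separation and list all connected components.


(X, τ) is connected.

Find clopen sets (U ∈ τ with X ∖ U ∈ τ):
  U = ∅, X ∖ U = {26, 27, 28, 29} — both open, so U is clopen.
  U = {26, 27, 28, 29}, X ∖ U = ∅ — both open, so U is clopen.
Only trivial clopens (∅ and X) exist, so (X, τ) is connected.
Compute connected components by grouping points that agree on all clopens:
  component: {26, 27, 28, 29}


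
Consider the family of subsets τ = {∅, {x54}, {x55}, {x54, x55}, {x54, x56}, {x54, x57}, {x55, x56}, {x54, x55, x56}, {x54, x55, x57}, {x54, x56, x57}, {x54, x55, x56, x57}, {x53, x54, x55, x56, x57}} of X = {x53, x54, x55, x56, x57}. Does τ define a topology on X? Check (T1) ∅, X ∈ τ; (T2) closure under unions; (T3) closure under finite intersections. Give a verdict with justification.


τ is NOT a topology on X.

Axiom (T1): ∅ ∈ τ? Yes; X ∈ τ? Yes.
Axiom (T2/T3): check pairwise unions and intersections of members of τ.
Counterexample for (T3): {x54, x56} ∩ {x55, x56} = {x56} ∉ τ. Therefore τ is NOT a topology.


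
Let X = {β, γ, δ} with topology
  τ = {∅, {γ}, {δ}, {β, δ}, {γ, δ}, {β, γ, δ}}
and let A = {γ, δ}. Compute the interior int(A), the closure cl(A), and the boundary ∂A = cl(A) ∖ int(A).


int(A) = {γ, δ}, cl(A) = {β, γ, δ}, ∂A = {β}.

Closed sets in (X, τ) are complements of opens:
  closed(X, τ) = {∅, {β}, {γ}, {β, γ}, {β, δ}, {β, γ, δ}}.
int(A) = ⋃ {U ∈ τ : U ⊆ A}. Opens contained in A: ∅, {γ}, {δ}, {γ, δ}.
Taking the union of these: int(A) = {γ, δ}.
cl(A) = ⋂ {C closed : A ⊆ C}. Closed sets containing A: {β, γ, δ}.
Intersecting these: cl(A) = {β, γ, δ}.
∂A = cl(A) ∖ int(A) = {β, γ, δ} ∖ {γ, δ} = {β}.


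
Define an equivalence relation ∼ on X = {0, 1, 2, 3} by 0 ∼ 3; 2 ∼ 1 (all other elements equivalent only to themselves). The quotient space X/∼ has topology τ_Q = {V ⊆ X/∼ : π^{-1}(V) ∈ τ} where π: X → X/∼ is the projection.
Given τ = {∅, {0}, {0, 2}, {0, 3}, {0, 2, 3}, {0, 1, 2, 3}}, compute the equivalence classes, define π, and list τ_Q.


X/∼ = {[0=3], [1=2]}; |τ_Q| = 3.

Equivalence classes: [0=3], [1=2].
Quotient map π: X → X/∼ sends 0 ↦ [0=3], 1 ↦ [1=2], 2 ↦ [1=2], 3 ↦ [0=3].
For each subset V ⊆ X/∼, compute π^{-1}(V) ⊆ X and check whether π^{-1}(V) ∈ τ. V is open in τ_Q iff π^{-1}(V) ∈ τ.
  V = {}: π^{-1}(V) = ∅ ∈ τ ✓.
  V = {[0=3]}: π^{-1}(V) = {0, 3} ∈ τ ✓.
  V = {[1=2]}: π^{-1}(V) = {1, 2} ∉ τ ✗.
  V = {[0=3], [1=2]}: π^{-1}(V) = {0, 1, 2, 3} ∈ τ ✓.
Open sets in the quotient: τ_Q = {{}, {[0=3]}, {[0=3], [1=2]}} (3 elements).


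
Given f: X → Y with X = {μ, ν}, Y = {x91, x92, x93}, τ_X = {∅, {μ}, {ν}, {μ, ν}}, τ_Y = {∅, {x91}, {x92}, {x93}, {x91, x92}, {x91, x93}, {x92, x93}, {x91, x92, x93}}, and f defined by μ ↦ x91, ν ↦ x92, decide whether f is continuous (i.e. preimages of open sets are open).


f IS continuous.

Compute f^{-1}(U) for each U ∈ τ_Y:
  U = ∅: f^{-1}(U) = ∅ ∈ τ_X ✓.
  U = {x91}: f^{-1}(U) = {μ} ∈ τ_X ✓.
  U = {x92}: f^{-1}(U) = {ν} ∈ τ_X ✓.
  U = {x93}: f^{-1}(U) = ∅ ∈ τ_X ✓.
  U = {x91, x92}: f^{-1}(U) = {μ, ν} ∈ τ_X ✓.
  U = {x91, x93}: f^{-1}(U) = {μ} ∈ τ_X ✓.
  U = {x92, x93}: f^{-1}(U) = {ν} ∈ τ_X ✓.
  U = {x91, x92, x93}: f^{-1}(U) = {μ, ν} ∈ τ_X ✓.
Every preimage lies in τ_X, so f IS continuous.


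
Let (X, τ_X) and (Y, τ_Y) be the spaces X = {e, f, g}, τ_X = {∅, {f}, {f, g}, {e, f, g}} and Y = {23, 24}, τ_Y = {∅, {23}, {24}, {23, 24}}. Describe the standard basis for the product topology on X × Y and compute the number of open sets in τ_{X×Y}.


Basis B = {∅ × ∅, {f} × {23}, {f} × {24}, {f} × {23, 24}, {f, g} × {23}, {f, g} × {24}, {e, f, g} × {23}, {e, f, g} × {24}, {f, g} × {23, 24}, {e, f, g} × {23, 24}}; |τ_{X×Y}| = 16.

Enumerate products U × V with U ∈ τ_X, V ∈ τ_Y (deduplicated):
  ∅ × ∅ = {} (∅)
  {f} × {23} = {(f,23)}
  {f} × {24} = {(f,24)}
  {f} × {23, 24} = {(f,23), (f,24)}
  {f, g} × {23} = {(f,23), (g,23)}
  {f, g} × {24} = {(f,24), (g,24)}
  {e, f, g} × {23} = {(e,23), (f,23), (g,23)}
  {e, f, g} × {24} = {(e,24), (f,24), (g,24)}
  {f, g} × {23, 24} = {(f,23), (f,24), (g,23), (g,24)}
  {e, f, g} × {23, 24} = {(e,23), (e,24), (f,23), (f,24), (g,23), (g,24)}
These 10 distinct sets form the basis B.
Close under arbitrary unions to get τ_{X×Y}; counting gives |τ_{X×Y}| = 16.


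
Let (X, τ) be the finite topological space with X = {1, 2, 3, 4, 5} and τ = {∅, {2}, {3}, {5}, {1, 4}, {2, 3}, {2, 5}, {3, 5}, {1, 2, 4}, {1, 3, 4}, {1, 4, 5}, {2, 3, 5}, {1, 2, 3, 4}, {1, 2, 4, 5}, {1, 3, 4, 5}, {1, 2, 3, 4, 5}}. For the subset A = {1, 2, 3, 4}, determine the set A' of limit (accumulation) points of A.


A' = {1, 4}

For each x ∈ X, list the open sets U ∈ τ with x ∈ U, then check whether U ∩ (A ∖ {x}) ≠ ∅ for every such U.
  x = 1: opens ∋ x are {1, 4}, {1, 2, 4}, {1, 3, 4}, {1, 4, 5}, {1, 2, 3, 4}, {1, 2, 4, 5}, {1, 3, 4, 5}, {1, 2, 3, 4, 5}; each meets A ∖ {1}, so x IS a limit point.
  x = 2: open {2} ∋ x has {2} ∩ (A ∖ {2}) = ∅, so x is NOT a limit point.
  x = 3: open {3} ∋ x has {3} ∩ (A ∖ {3}) = ∅, so x is NOT a limit point.
  x = 4: opens ∋ x are {1, 4}, {1, 2, 4}, {1, 3, 4}, {1, 4, 5}, {1, 2, 3, 4}, {1, 2, 4, 5}, {1, 3, 4, 5}, {1, 2, 3, 4, 5}; each meets A ∖ {4}, so x IS a limit point.
  x = 5: open {5} ∋ x has {5} ∩ (A ∖ {5}) = ∅, so x is NOT a limit point.
Collecting: A' = {1, 4}.


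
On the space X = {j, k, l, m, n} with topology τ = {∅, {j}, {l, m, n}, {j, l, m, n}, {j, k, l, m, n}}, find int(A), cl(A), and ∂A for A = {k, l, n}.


int(A) = ∅, cl(A) = {k, l, m, n}, ∂A = {k, l, m, n}.

Closed sets in (X, τ) are complements of opens:
  closed(X, τ) = {∅, {k}, {j, k}, {k, l, m, n}, {j, k, l, m, n}}.
int(A) = ⋃ {U ∈ τ : U ⊆ A}. Opens contained in A: ∅.
Taking the union of these: int(A) = ∅.
cl(A) = ⋂ {C closed : A ⊆ C}. Closed sets containing A: {k, l, m, n}, {j, k, l, m, n}.
Intersecting these: cl(A) = {k, l, m, n}.
∂A = cl(A) ∖ int(A) = {k, l, m, n} ∖ ∅ = {k, l, m, n}.


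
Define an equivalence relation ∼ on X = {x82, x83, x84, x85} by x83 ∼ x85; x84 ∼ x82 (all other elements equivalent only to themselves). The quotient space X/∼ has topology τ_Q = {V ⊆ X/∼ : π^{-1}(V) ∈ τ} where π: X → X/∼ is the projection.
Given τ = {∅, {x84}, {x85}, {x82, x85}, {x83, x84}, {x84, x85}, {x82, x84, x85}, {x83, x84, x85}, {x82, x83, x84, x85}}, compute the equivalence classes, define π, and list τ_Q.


X/∼ = {[x82=x84], [x83=x85]}; |τ_Q| = 2.

Equivalence classes: [x82=x84], [x83=x85].
Quotient map π: X → X/∼ sends x82 ↦ [x82=x84], x83 ↦ [x83=x85], x84 ↦ [x82=x84], x85 ↦ [x83=x85].
For each subset V ⊆ X/∼, compute π^{-1}(V) ⊆ X and check whether π^{-1}(V) ∈ τ. V is open in τ_Q iff π^{-1}(V) ∈ τ.
  V = {}: π^{-1}(V) = ∅ ∈ τ ✓.
  V = {[x82=x84]}: π^{-1}(V) = {x82, x84} ∉ τ ✗.
  V = {[x83=x85]}: π^{-1}(V) = {x83, x85} ∉ τ ✗.
  V = {[x82=x84], [x83=x85]}: π^{-1}(V) = {x82, x83, x84, x85} ∈ τ ✓.
Open sets in the quotient: τ_Q = {{}, {[x82=x84], [x83=x85]}} (2 elements).


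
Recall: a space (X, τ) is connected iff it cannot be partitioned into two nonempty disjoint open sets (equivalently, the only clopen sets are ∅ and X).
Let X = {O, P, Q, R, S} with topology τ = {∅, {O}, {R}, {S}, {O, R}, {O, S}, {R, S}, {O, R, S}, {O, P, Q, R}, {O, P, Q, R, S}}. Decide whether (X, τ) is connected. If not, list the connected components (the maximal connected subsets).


(X, τ) is disconnected; components = [{S}, {O, P, Q, R}].

Find clopen sets (U ∈ τ with X ∖ U ∈ τ):
  U = ∅, X ∖ U = {O, P, Q, R, S} — both open, so U is clopen.
  U = {S}, X ∖ U = {O, P, Q, R} — both open, so U is clopen.
  U = {O, P, Q, R}, X ∖ U = {S} — both open, so U is clopen.
  U = {O, P, Q, R, S}, X ∖ U = ∅ — both open, so U is clopen.
Nontrivial clopen(s) exist: e.g. {S}. So (X, τ) is disconnected.
Compute connected components by grouping points that agree on all clopens:
  component: {S}
  component: {O, P, Q, R}


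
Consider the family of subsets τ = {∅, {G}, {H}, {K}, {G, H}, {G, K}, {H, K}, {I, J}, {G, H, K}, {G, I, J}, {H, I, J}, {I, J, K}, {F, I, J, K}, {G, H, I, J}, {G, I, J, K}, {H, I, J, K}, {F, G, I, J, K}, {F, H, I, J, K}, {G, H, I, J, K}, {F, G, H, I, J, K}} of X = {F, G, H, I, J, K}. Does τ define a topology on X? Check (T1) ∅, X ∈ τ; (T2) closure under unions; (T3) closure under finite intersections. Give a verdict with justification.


τ IS a topology on X.

Axiom (T1): ∅ ∈ τ? Yes; X ∈ τ? Yes.
Axiom (T2/T3): check pairwise unions and intersections of members of τ.
All pairwise intersections and unions checked — each lies in τ. Therefore τ satisfies (T1), (T2), (T3): it IS a topology on X.


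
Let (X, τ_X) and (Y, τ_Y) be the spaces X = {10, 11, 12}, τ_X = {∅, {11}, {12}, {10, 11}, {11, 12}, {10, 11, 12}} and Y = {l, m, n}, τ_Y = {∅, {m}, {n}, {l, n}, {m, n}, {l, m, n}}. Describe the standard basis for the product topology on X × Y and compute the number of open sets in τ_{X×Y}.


Basis B = {∅ × ∅, {11} × {m}, {11} × {n}, {12} × {m}, {12} × {n}, {10, 11} × {m}, {10, 11} × {n}, {11} × {l, n}, {11} × {m, n}, {11, 12} × {m}, {11, 12} × {n}, {12} × {l, n}, {12} × {m, n}, {10, 11, 12} × {m}, {10, 11, 12} × {n}, {11} × {l, m, n}, {12} × {l, m, n}, {10, 11} × {l, n}, {10, 11} × {m, n}, {11, 12} × {l, n}, {11, 12} × {m, n}, {10, 11} × {l, m, n}, {10, 11, 12} × {l, n}, {10, 11, 12} × {m, n}, {11, 12} × {l, m, n}, {10, 11, 12} × {l, m, n}}; |τ_{X×Y}| = 108.

Enumerate products U × V with U ∈ τ_X, V ∈ τ_Y (deduplicated):
  ∅ × ∅ = {} (∅)
  {11} × {m} = {(11,m)}
  {11} × {n} = {(11,n)}
  {12} × {m} = {(12,m)}
  {12} × {n} = {(12,n)}
  {10, 11} × {m} = {(10,m), (11,m)}
  {10, 11} × {n} = {(10,n), (11,n)}
  {11} × {l, n} = {(11,l), (11,n)}
  {11} × {m, n} = {(11,m), (11,n)}
  {11, 12} × {m} = {(11,m), (12,m)}
  {11, 12} × {n} = {(11,n), (12,n)}
  {12} × {l, n} = {(12,l), (12,n)}
  {12} × {m, n} = {(12,m), (12,n)}
  {10, 11, 12} × {m} = {(10,m), (11,m), (12,m)}
  {10, 11, 12} × {n} = {(10,n), (11,n), (12,n)}
  {11} × {l, m, n} = {(11,l), (11,m), (11,n)}
  {12} × {l, m, n} = {(12,l), (12,m), (12,n)}
  {10, 11} × {l, n} = {(10,l), (10,n), (11,l), (11,n)}
  {10, 11} × {m, n} = {(10,m), (10,n), (11,m), (11,n)}
  {11, 12} × {l, n} = {(11,l), (11,n), (12,l), (12,n)}
  {11, 12} × {m, n} = {(11,m), (11,n), (12,m), (12,n)}
  {10, 11} × {l, m, n} = {(10,l), (10,m), (10,n), (11,l), (11,m), (11,n)}
  {10, 11, 12} × {l, n} = {(10,l), (10,n), (11,l), (11,n), (12,l), (12,n)}
  {10, 11, 12} × {m, n} = {(10,m), (10,n), (11,m), (11,n), (12,m), (12,n)}
  {11, 12} × {l, m, n} = {(11,l), (11,m), (11,n), (12,l), (12,m), (12,n)}
  {10, 11, 12} × {l, m, n} = {(10,l), (10,m), (10,n), (11,l), (11,m), (11,n), (12,l), (12,m), (12,n)}
These 26 distinct sets form the basis B.
Close under arbitrary unions to get τ_{X×Y}; counting gives |τ_{X×Y}| = 108.


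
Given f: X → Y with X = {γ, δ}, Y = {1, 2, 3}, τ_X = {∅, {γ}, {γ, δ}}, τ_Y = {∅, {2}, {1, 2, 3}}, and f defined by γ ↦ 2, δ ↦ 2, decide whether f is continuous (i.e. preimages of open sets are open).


f IS continuous.

Compute f^{-1}(U) for each U ∈ τ_Y:
  U = ∅: f^{-1}(U) = ∅ ∈ τ_X ✓.
  U = {2}: f^{-1}(U) = {γ, δ} ∈ τ_X ✓.
  U = {1, 2, 3}: f^{-1}(U) = {γ, δ} ∈ τ_X ✓.
Every preimage lies in τ_X, so f IS continuous.


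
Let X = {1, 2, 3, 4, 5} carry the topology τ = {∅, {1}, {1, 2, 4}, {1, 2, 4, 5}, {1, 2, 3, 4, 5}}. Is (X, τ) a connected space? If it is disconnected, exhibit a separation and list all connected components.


(X, τ) is connected.

Find clopen sets (U ∈ τ with X ∖ U ∈ τ):
  U = ∅, X ∖ U = {1, 2, 3, 4, 5} — both open, so U is clopen.
  U = {1, 2, 3, 4, 5}, X ∖ U = ∅ — both open, so U is clopen.
Only trivial clopens (∅ and X) exist, so (X, τ) is connected.
Compute connected components by grouping points that agree on all clopens:
  component: {1, 2, 3, 4, 5}


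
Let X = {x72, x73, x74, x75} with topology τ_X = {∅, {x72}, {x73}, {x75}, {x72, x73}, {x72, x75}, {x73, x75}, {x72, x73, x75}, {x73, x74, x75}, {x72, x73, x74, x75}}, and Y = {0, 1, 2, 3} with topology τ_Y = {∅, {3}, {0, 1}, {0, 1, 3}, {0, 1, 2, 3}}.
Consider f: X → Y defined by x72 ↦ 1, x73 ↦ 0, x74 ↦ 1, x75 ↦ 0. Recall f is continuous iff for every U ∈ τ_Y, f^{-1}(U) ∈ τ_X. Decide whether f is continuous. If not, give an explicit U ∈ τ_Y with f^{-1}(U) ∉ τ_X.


f IS continuous.

Compute f^{-1}(U) for each U ∈ τ_Y:
  U = ∅: f^{-1}(U) = ∅ ∈ τ_X ✓.
  U = {3}: f^{-1}(U) = ∅ ∈ τ_X ✓.
  U = {0, 1}: f^{-1}(U) = {x72, x73, x74, x75} ∈ τ_X ✓.
  U = {0, 1, 3}: f^{-1}(U) = {x72, x73, x74, x75} ∈ τ_X ✓.
  U = {0, 1, 2, 3}: f^{-1}(U) = {x72, x73, x74, x75} ∈ τ_X ✓.
Every preimage lies in τ_X, so f IS continuous.


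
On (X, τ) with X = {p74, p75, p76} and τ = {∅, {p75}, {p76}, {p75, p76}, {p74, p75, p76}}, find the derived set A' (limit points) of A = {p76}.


A' = {p74}

For each x ∈ X, list the open sets U ∈ τ with x ∈ U, then check whether U ∩ (A ∖ {x}) ≠ ∅ for every such U.
  x = p74: opens ∋ x are {p74, p75, p76}; each meets A ∖ {p74}, so x IS a limit point.
  x = p75: open {p75} ∋ x has {p75} ∩ (A ∖ {p75}) = ∅, so x is NOT a limit point.
  x = p76: open {p76} ∋ x has {p76} ∩ (A ∖ {p76}) = ∅, so x is NOT a limit point.
Collecting: A' = {p74}.


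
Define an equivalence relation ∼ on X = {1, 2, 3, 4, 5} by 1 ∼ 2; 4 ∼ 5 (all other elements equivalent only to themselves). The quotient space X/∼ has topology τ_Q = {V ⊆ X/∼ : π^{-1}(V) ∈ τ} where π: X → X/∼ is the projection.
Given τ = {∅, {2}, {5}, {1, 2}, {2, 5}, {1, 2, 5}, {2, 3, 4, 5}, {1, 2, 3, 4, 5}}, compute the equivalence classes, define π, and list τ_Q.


X/∼ = {[1=2], [3], [4=5]}; |τ_Q| = 3.

Equivalence classes: [1=2], [3], [4=5].
Quotient map π: X → X/∼ sends 1 ↦ [1=2], 2 ↦ [1=2], 3 ↦ [3], 4 ↦ [4=5], 5 ↦ [4=5].
For each subset V ⊆ X/∼, compute π^{-1}(V) ⊆ X and check whether π^{-1}(V) ∈ τ. V is open in τ_Q iff π^{-1}(V) ∈ τ.
  V = {}: π^{-1}(V) = ∅ ∈ τ ✓.
  V = {[1=2]}: π^{-1}(V) = {1, 2} ∈ τ ✓.
  V = {[3]}: π^{-1}(V) = {3} ∉ τ ✗.
  V = {[1=2], [3]}: π^{-1}(V) = {1, 2, 3} ∉ τ ✗.
  V = {[4=5]}: π^{-1}(V) = {4, 5} ∉ τ ✗.
  V = {[1=2], [4=5]}: π^{-1}(V) = {1, 2, 4, 5} ∉ τ ✗.
  V = {[3], [4=5]}: π^{-1}(V) = {3, 4, 5} ∉ τ ✗.
  V = {[1=2], [3], [4=5]}: π^{-1}(V) = {1, 2, 3, 4, 5} ∈ τ ✓.
Open sets in the quotient: τ_Q = {{}, {[1=2]}, {[1=2], [3], [4=5]}} (3 elements).


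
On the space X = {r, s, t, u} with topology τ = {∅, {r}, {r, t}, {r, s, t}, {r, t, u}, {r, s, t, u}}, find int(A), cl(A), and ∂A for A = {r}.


int(A) = {r}, cl(A) = {r, s, t, u}, ∂A = {s, t, u}.

Closed sets in (X, τ) are complements of opens:
  closed(X, τ) = {∅, {s}, {u}, {s, u}, {s, t, u}, {r, s, t, u}}.
int(A) = ⋃ {U ∈ τ : U ⊆ A}. Opens contained in A: ∅, {r}.
Taking the union of these: int(A) = {r}.
cl(A) = ⋂ {C closed : A ⊆ C}. Closed sets containing A: {r, s, t, u}.
Intersecting these: cl(A) = {r, s, t, u}.
∂A = cl(A) ∖ int(A) = {r, s, t, u} ∖ {r} = {s, t, u}.


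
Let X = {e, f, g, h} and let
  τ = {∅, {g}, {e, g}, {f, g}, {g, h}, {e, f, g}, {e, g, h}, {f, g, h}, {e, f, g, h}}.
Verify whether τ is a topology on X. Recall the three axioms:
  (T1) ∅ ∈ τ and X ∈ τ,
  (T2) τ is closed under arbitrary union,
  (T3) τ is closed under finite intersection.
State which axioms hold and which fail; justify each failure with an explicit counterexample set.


τ IS a topology on X.

Axiom (T1): ∅ ∈ τ? Yes; X ∈ τ? Yes.
Axiom (T2/T3): check pairwise unions and intersections of members of τ.
All pairwise intersections and unions checked — each lies in τ. Therefore τ satisfies (T1), (T2), (T3): it IS a topology on X.


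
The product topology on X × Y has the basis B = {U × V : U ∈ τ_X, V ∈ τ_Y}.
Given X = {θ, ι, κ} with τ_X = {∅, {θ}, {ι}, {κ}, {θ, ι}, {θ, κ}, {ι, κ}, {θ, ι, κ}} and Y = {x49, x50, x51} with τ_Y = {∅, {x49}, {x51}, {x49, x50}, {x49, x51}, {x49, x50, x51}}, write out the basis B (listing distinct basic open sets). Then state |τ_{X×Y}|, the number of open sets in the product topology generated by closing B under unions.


Basis B = {∅ × ∅, {θ} × {x49}, {θ} × {x51}, {ι} × {x49}, {ι} × {x51}, {κ} × {x49}, {κ} × {x51}, {θ} × {x49, x50}, {θ} × {x49, x51}, {θ, ι} × {x49}, {θ, κ} × {x49}, {θ, ι} × {x51}, {θ, κ} × {x51}, {ι} × {x49, x50}, {ι} × {x49, x51}, {ι, κ} × {x49}, {ι, κ} × {x51}, {κ} × {x49, x50}, {κ} × {x49, x51}, {θ} × {x49, x50, x51}, {θ, ι, κ} × {x49}, {θ, ι, κ} × {x51}, {ι} × {x49, x50, x51}, {κ} × {x49, x50, x51}, {θ, ι} × {x49, x50}, {θ, κ} × {x49, x50}, {θ, ι} × {x49, x51}, {θ, κ} × {x49, x51}, {ι, κ} × {x49, x50}, {ι, κ} × {x49, x51}, {θ, ι} × {x49, x50, x51}, {θ, κ} × {x49, x50, x51}, {θ, ι, κ} × {x49, x50}, {θ, ι, κ} × {x49, x51}, {ι, κ} × {x49, x50, x51}, {θ, ι, κ} × {x49, x50, x51}}; |τ_{X×Y}| = 216.

Enumerate products U × V with U ∈ τ_X, V ∈ τ_Y (deduplicated):
  ∅ × ∅ = {} (∅)
  {θ} × {x49} = {(θ,x49)}
  {θ} × {x51} = {(θ,x51)}
  {ι} × {x49} = {(ι,x49)}
  {ι} × {x51} = {(ι,x51)}
  {κ} × {x49} = {(κ,x49)}
  {κ} × {x51} = {(κ,x51)}
  {θ} × {x49, x50} = {(θ,x49), (θ,x50)}
  {θ} × {x49, x51} = {(θ,x49), (θ,x51)}
  {θ, ι} × {x49} = {(θ,x49), (ι,x49)}
  {θ, κ} × {x49} = {(θ,x49), (κ,x49)}
  {θ, ι} × {x51} = {(θ,x51), (ι,x51)}
  {θ, κ} × {x51} = {(θ,x51), (κ,x51)}
  {ι} × {x49, x50} = {(ι,x49), (ι,x50)}
  {ι} × {x49, x51} = {(ι,x49), (ι,x51)}
  {ι, κ} × {x49} = {(ι,x49), (κ,x49)}
  {ι, κ} × {x51} = {(ι,x51), (κ,x51)}
  {κ} × {x49, x50} = {(κ,x49), (κ,x50)}
  {κ} × {x49, x51} = {(κ,x49), (κ,x51)}
  {θ} × {x49, x50, x51} = {(θ,x49), (θ,x50), (θ,x51)}
  {θ, ι, κ} × {x49} = {(θ,x49), (ι,x49), (κ,x49)}
  {θ, ι, κ} × {x51} = {(θ,x51), (ι,x51), (κ,x51)}
  {ι} × {x49, x50, x51} = {(ι,x49), (ι,x50), (ι,x51)}
  {κ} × {x49, x50, x51} = {(κ,x49), (κ,x50), (κ,x51)}
  {θ, ι} × {x49, x50} = {(θ,x49), (θ,x50), (ι,x49), (ι,x50)}
  {θ, κ} × {x49, x50} = {(θ,x49), (θ,x50), (κ,x49), (κ,x50)}
  {θ, ι} × {x49, x51} = {(θ,x49), (θ,x51), (ι,x49), (ι,x51)}
  {θ, κ} × {x49, x51} = {(θ,x49), (θ,x51), (κ,x49), (κ,x51)}
  {ι, κ} × {x49, x50} = {(ι,x49), (ι,x50), (κ,x49), (κ,x50)}
  {ι, κ} × {x49, x51} = {(ι,x49), (ι,x51), (κ,x49), (κ,x51)}
  {θ, ι} × {x49, x50, x51} = {(θ,x49), (θ,x50), (θ,x51), (ι,x49), (ι,x50), (ι,x51)}
  {θ, κ} × {x49, x50, x51} = {(θ,x49), (θ,x50), (θ,x51), (κ,x49), (κ,x50), (κ,x51)}
  {θ, ι, κ} × {x49, x50} = {(θ,x49), (θ,x50), (ι,x49), (ι,x50), (κ,x49), (κ,x50)}
  {θ, ι, κ} × {x49, x51} = {(θ,x49), (θ,x51), (ι,x49), (ι,x51), (κ,x49), (κ,x51)}
  {ι, κ} × {x49, x50, x51} = {(ι,x49), (ι,x50), (ι,x51), (κ,x49), (κ,x50), (κ,x51)}
  {θ, ι, κ} × {x49, x50, x51} = {(θ,x49), (θ,x50), (θ,x51), (ι,x49), (ι,x50), (ι,x51), (κ,x49), (κ,x50), (κ,x51)}
These 36 distinct sets form the basis B.
Close under arbitrary unions to get τ_{X×Y}; counting gives |τ_{X×Y}| = 216.


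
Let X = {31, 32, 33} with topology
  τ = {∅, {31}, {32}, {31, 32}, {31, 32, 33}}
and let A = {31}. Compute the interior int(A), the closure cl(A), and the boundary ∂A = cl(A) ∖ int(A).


int(A) = {31}, cl(A) = {31, 33}, ∂A = {33}.

Closed sets in (X, τ) are complements of opens:
  closed(X, τ) = {∅, {33}, {31, 33}, {32, 33}, {31, 32, 33}}.
int(A) = ⋃ {U ∈ τ : U ⊆ A}. Opens contained in A: ∅, {31}.
Taking the union of these: int(A) = {31}.
cl(A) = ⋂ {C closed : A ⊆ C}. Closed sets containing A: {31, 33}, {31, 32, 33}.
Intersecting these: cl(A) = {31, 33}.
∂A = cl(A) ∖ int(A) = {31, 33} ∖ {31} = {33}.


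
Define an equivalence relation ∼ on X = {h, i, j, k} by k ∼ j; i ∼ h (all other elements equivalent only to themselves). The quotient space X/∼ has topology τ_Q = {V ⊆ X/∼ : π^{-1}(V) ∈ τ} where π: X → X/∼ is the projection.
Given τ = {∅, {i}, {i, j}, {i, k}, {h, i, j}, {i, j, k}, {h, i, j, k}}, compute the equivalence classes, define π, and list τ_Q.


X/∼ = {[h=i], [j=k]}; |τ_Q| = 2.

Equivalence classes: [h=i], [j=k].
Quotient map π: X → X/∼ sends h ↦ [h=i], i ↦ [h=i], j ↦ [j=k], k ↦ [j=k].
For each subset V ⊆ X/∼, compute π^{-1}(V) ⊆ X and check whether π^{-1}(V) ∈ τ. V is open in τ_Q iff π^{-1}(V) ∈ τ.
  V = {}: π^{-1}(V) = ∅ ∈ τ ✓.
  V = {[h=i]}: π^{-1}(V) = {h, i} ∉ τ ✗.
  V = {[j=k]}: π^{-1}(V) = {j, k} ∉ τ ✗.
  V = {[h=i], [j=k]}: π^{-1}(V) = {h, i, j, k} ∈ τ ✓.
Open sets in the quotient: τ_Q = {{}, {[h=i], [j=k]}} (2 elements).


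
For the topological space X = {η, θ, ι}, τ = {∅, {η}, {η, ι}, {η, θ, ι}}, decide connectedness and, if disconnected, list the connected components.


(X, τ) is connected.

Find clopen sets (U ∈ τ with X ∖ U ∈ τ):
  U = ∅, X ∖ U = {η, θ, ι} — both open, so U is clopen.
  U = {η, θ, ι}, X ∖ U = ∅ — both open, so U is clopen.
Only trivial clopens (∅ and X) exist, so (X, τ) is connected.
Compute connected components by grouping points that agree on all clopens:
  component: {η, θ, ι}


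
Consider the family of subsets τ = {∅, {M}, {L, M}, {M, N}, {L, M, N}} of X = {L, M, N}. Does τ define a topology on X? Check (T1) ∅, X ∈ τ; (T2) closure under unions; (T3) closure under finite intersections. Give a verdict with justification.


τ IS a topology on X.

Axiom (T1): ∅ ∈ τ? Yes; X ∈ τ? Yes.
Axiom (T2/T3): check pairwise unions and intersections of members of τ.
All pairwise intersections and unions checked — each lies in τ. Therefore τ satisfies (T1), (T2), (T3): it IS a topology on X.


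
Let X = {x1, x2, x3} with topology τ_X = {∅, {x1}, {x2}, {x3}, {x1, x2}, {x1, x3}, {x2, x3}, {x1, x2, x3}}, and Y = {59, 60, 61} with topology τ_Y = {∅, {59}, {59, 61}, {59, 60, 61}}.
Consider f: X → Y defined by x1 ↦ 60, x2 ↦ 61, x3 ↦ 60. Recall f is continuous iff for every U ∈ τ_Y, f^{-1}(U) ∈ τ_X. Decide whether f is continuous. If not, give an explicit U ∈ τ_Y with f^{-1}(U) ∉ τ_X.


f IS continuous.

Compute f^{-1}(U) for each U ∈ τ_Y:
  U = ∅: f^{-1}(U) = ∅ ∈ τ_X ✓.
  U = {59}: f^{-1}(U) = ∅ ∈ τ_X ✓.
  U = {59, 61}: f^{-1}(U) = {x2} ∈ τ_X ✓.
  U = {59, 60, 61}: f^{-1}(U) = {x1, x2, x3} ∈ τ_X ✓.
Every preimage lies in τ_X, so f IS continuous.


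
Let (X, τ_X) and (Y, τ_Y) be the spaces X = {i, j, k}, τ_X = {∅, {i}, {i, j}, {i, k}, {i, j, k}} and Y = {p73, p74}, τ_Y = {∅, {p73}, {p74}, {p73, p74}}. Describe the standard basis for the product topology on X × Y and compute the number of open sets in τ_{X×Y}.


Basis B = {∅ × ∅, {i} × {p73}, {i} × {p74}, {i} × {p73, p74}, {i, j} × {p73}, {i, k} × {p73}, {i, j} × {p74}, {i, k} × {p74}, {i, j, k} × {p73}, {i, j, k} × {p74}, {i, j} × {p73, p74}, {i, k} × {p73, p74}, {i, j, k} × {p73, p74}}; |τ_{X×Y}| = 25.

Enumerate products U × V with U ∈ τ_X, V ∈ τ_Y (deduplicated):
  ∅ × ∅ = {} (∅)
  {i} × {p73} = {(i,p73)}
  {i} × {p74} = {(i,p74)}
  {i} × {p73, p74} = {(i,p73), (i,p74)}
  {i, j} × {p73} = {(i,p73), (j,p73)}
  {i, k} × {p73} = {(i,p73), (k,p73)}
  {i, j} × {p74} = {(i,p74), (j,p74)}
  {i, k} × {p74} = {(i,p74), (k,p74)}
  {i, j, k} × {p73} = {(i,p73), (j,p73), (k,p73)}
  {i, j, k} × {p74} = {(i,p74), (j,p74), (k,p74)}
  {i, j} × {p73, p74} = {(i,p73), (i,p74), (j,p73), (j,p74)}
  {i, k} × {p73, p74} = {(i,p73), (i,p74), (k,p73), (k,p74)}
  {i, j, k} × {p73, p74} = {(i,p73), (i,p74), (j,p73), (j,p74), (k,p73), (k,p74)}
These 13 distinct sets form the basis B.
Close under arbitrary unions to get τ_{X×Y}; counting gives |τ_{X×Y}| = 25.


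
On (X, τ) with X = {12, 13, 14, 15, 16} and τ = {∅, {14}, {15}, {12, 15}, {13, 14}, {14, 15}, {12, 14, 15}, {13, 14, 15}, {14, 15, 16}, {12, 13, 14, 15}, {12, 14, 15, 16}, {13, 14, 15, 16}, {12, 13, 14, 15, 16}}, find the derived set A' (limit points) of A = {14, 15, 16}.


A' = {12, 13, 16}

For each x ∈ X, list the open sets U ∈ τ with x ∈ U, then check whether U ∩ (A ∖ {x}) ≠ ∅ for every such U.
  x = 12: opens ∋ x are {12, 15}, {12, 14, 15}, {12, 13, 14, 15}, {12, 14, 15, 16}, {12, 13, 14, 15, 16}; each meets A ∖ {12}, so x IS a limit point.
  x = 13: opens ∋ x are {13, 14}, {13, 14, 15}, {12, 13, 14, 15}, {13, 14, 15, 16}, {12, 13, 14, 15, 16}; each meets A ∖ {13}, so x IS a limit point.
  x = 14: open {14} ∋ x has {14} ∩ (A ∖ {14}) = ∅, so x is NOT a limit point.
  x = 15: open {15} ∋ x has {15} ∩ (A ∖ {15}) = ∅, so x is NOT a limit point.
  x = 16: opens ∋ x are {14, 15, 16}, {12, 14, 15, 16}, {13, 14, 15, 16}, {12, 13, 14, 15, 16}; each meets A ∖ {16}, so x IS a limit point.
Collecting: A' = {12, 13, 16}.


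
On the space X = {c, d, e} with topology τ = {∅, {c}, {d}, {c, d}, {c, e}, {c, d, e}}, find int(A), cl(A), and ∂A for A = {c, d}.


int(A) = {c, d}, cl(A) = {c, d, e}, ∂A = {e}.

Closed sets in (X, τ) are complements of opens:
  closed(X, τ) = {∅, {d}, {e}, {c, e}, {d, e}, {c, d, e}}.
int(A) = ⋃ {U ∈ τ : U ⊆ A}. Opens contained in A: ∅, {c}, {d}, {c, d}.
Taking the union of these: int(A) = {c, d}.
cl(A) = ⋂ {C closed : A ⊆ C}. Closed sets containing A: {c, d, e}.
Intersecting these: cl(A) = {c, d, e}.
∂A = cl(A) ∖ int(A) = {c, d, e} ∖ {c, d} = {e}.


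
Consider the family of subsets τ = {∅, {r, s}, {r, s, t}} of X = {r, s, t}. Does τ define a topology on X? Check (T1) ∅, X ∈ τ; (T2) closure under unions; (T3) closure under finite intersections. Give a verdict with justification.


τ IS a topology on X.

Axiom (T1): ∅ ∈ τ? Yes; X ∈ τ? Yes.
Axiom (T2/T3): check pairwise unions and intersections of members of τ.
All pairwise intersections and unions checked — each lies in τ. Therefore τ satisfies (T1), (T2), (T3): it IS a topology on X.


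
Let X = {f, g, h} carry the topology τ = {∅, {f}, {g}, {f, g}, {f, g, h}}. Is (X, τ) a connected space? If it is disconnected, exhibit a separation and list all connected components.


(X, τ) is connected.

Find clopen sets (U ∈ τ with X ∖ U ∈ τ):
  U = ∅, X ∖ U = {f, g, h} — both open, so U is clopen.
  U = {f, g, h}, X ∖ U = ∅ — both open, so U is clopen.
Only trivial clopens (∅ and X) exist, so (X, τ) is connected.
Compute connected components by grouping points that agree on all clopens:
  component: {f, g, h}


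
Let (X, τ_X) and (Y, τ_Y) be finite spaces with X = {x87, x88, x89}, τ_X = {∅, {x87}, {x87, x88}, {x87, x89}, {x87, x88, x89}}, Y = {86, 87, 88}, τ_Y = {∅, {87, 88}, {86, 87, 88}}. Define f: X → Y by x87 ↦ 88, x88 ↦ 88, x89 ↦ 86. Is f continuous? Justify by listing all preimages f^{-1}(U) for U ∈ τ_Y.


f IS continuous.

Compute f^{-1}(U) for each U ∈ τ_Y:
  U = ∅: f^{-1}(U) = ∅ ∈ τ_X ✓.
  U = {87, 88}: f^{-1}(U) = {x87, x88} ∈ τ_X ✓.
  U = {86, 87, 88}: f^{-1}(U) = {x87, x88, x89} ∈ τ_X ✓.
Every preimage lies in τ_X, so f IS continuous.


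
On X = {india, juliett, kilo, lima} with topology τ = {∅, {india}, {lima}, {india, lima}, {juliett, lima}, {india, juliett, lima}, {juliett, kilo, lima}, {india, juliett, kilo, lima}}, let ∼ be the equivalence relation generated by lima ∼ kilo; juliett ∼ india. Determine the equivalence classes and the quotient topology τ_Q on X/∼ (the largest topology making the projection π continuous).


X/∼ = {[india=juliett], [kilo=lima]}; |τ_Q| = 2.

Equivalence classes: [india=juliett], [kilo=lima].
Quotient map π: X → X/∼ sends india ↦ [india=juliett], juliett ↦ [india=juliett], kilo ↦ [kilo=lima], lima ↦ [kilo=lima].
For each subset V ⊆ X/∼, compute π^{-1}(V) ⊆ X and check whether π^{-1}(V) ∈ τ. V is open in τ_Q iff π^{-1}(V) ∈ τ.
  V = {}: π^{-1}(V) = ∅ ∈ τ ✓.
  V = {[india=juliett]}: π^{-1}(V) = {india, juliett} ∉ τ ✗.
  V = {[kilo=lima]}: π^{-1}(V) = {kilo, lima} ∉ τ ✗.
  V = {[india=juliett], [kilo=lima]}: π^{-1}(V) = {india, juliett, kilo, lima} ∈ τ ✓.
Open sets in the quotient: τ_Q = {{}, {[india=juliett], [kilo=lima]}} (2 elements).


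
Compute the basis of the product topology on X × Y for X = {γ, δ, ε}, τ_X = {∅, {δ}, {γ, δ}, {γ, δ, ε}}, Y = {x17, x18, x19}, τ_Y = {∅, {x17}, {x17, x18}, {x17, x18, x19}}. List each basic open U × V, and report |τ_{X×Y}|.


Basis B = {∅ × ∅, {δ} × {x17}, {γ, δ} × {x17}, {δ} × {x17, x18}, {γ, δ, ε} × {x17}, {δ} × {x17, x18, x19}, {γ, δ} × {x17, x18}, {γ, δ} × {x17, x18, x19}, {γ, δ, ε} × {x17, x18}, {γ, δ, ε} × {x17, x18, x19}}; |τ_{X×Y}| = 20.

Enumerate products U × V with U ∈ τ_X, V ∈ τ_Y (deduplicated):
  ∅ × ∅ = {} (∅)
  {δ} × {x17} = {(δ,x17)}
  {γ, δ} × {x17} = {(γ,x17), (δ,x17)}
  {δ} × {x17, x18} = {(δ,x17), (δ,x18)}
  {γ, δ, ε} × {x17} = {(γ,x17), (δ,x17), (ε,x17)}
  {δ} × {x17, x18, x19} = {(δ,x17), (δ,x18), (δ,x19)}
  {γ, δ} × {x17, x18} = {(γ,x17), (γ,x18), (δ,x17), (δ,x18)}
  {γ, δ} × {x17, x18, x19} = {(γ,x17), (γ,x18), (γ,x19), (δ,x17), (δ,x18), (δ,x19)}
  {γ, δ, ε} × {x17, x18} = {(γ,x17), (γ,x18), (δ,x17), (δ,x18), (ε,x17), (ε,x18)}
  {γ, δ, ε} × {x17, x18, x19} = {(γ,x17), (γ,x18), (γ,x19), (δ,x17), (δ,x18), (δ,x19), (ε,x17), (ε,x18), (ε,x19)}
These 10 distinct sets form the basis B.
Close under arbitrary unions to get τ_{X×Y}; counting gives |τ_{X×Y}| = 20.


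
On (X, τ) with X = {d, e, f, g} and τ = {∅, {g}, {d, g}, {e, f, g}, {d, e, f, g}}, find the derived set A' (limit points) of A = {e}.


A' = {f}

For each x ∈ X, list the open sets U ∈ τ with x ∈ U, then check whether U ∩ (A ∖ {x}) ≠ ∅ for every such U.
  x = d: open {d, g} ∋ x has {d, g} ∩ (A ∖ {d}) = ∅, so x is NOT a limit point.
  x = e: open {e, f, g} ∋ x has {e, f, g} ∩ (A ∖ {e}) = ∅, so x is NOT a limit point.
  x = f: opens ∋ x are {e, f, g}, {d, e, f, g}; each meets A ∖ {f}, so x IS a limit point.
  x = g: open {g} ∋ x has {g} ∩ (A ∖ {g}) = ∅, so x is NOT a limit point.
Collecting: A' = {f}.


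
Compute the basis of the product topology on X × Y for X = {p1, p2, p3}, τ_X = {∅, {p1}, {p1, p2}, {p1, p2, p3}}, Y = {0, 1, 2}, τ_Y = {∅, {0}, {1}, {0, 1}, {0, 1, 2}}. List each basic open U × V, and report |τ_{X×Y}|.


Basis B = {∅ × ∅, {p1} × {0}, {p1} × {1}, {p1} × {0, 1}, {p1, p2} × {0}, {p1, p2} × {1}, {p1} × {0, 1, 2}, {p1, p2, p3} × {0}, {p1, p2, p3} × {1}, {p1, p2} × {0, 1}, {p1, p2} × {0, 1, 2}, {p1, p2, p3} × {0, 1}, {p1, p2, p3} × {0, 1, 2}}; |τ_{X×Y}| = 30.

Enumerate products U × V with U ∈ τ_X, V ∈ τ_Y (deduplicated):
  ∅ × ∅ = {} (∅)
  {p1} × {0} = {(p1,0)}
  {p1} × {1} = {(p1,1)}
  {p1} × {0, 1} = {(p1,0), (p1,1)}
  {p1, p2} × {0} = {(p1,0), (p2,0)}
  {p1, p2} × {1} = {(p1,1), (p2,1)}
  {p1} × {0, 1, 2} = {(p1,0), (p1,1), (p1,2)}
  {p1, p2, p3} × {0} = {(p1,0), (p2,0), (p3,0)}
  {p1, p2, p3} × {1} = {(p1,1), (p2,1), (p3,1)}
  {p1, p2} × {0, 1} = {(p1,0), (p1,1), (p2,0), (p2,1)}
  {p1, p2} × {0, 1, 2} = {(p1,0), (p1,1), (p1,2), (p2,0), (p2,1), (p2,2)}
  {p1, p2, p3} × {0, 1} = {(p1,0), (p1,1), (p2,0), (p2,1), (p3,0), (p3,1)}
  {p1, p2, p3} × {0, 1, 2} = {(p1,0), (p1,1), (p1,2), (p2,0), (p2,1), (p2,2), (p3,0), (p3,1), (p3,2)}
These 13 distinct sets form the basis B.
Close under arbitrary unions to get τ_{X×Y}; counting gives |τ_{X×Y}| = 30.
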